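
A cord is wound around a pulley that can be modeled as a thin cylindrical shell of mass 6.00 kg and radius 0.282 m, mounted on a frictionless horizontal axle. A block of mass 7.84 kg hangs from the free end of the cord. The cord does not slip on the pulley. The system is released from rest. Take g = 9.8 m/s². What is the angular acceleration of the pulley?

α ≈ 19.7 rad/s²

I = MR² = (6.00)(0.282)² = 0.4771 kg·m².
Block: mg − T = ma. Pulley: TR = Iα. No-slip: a = αR, so T = (I/R²)a = 6.000·a.
Then mg = (m + 6.000)a, so a = (7.84)(9.8)/(7.84 + 6.000) = 5.551 m/s².
α = a/R = 5.551/0.282 = 19.69 rad/s².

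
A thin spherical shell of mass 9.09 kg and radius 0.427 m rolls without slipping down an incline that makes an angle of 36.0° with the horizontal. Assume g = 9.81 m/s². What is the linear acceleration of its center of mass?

Translation along the incline: Mg sinθ − f = Ma.
Rotation about the center: fR = Iα with I = (2/3)MR². No-slip gives a = αR, so f = (I/R²)a = (2/3)M a.
Substituting: Mg sinθ = (1 + 0.6667)Ma, so a = g sinθ/(1 + 0.6667) = (9.81) sin 36.0° / 1.667 = 3.460 m/s².

a ≈ 3.46 m/s²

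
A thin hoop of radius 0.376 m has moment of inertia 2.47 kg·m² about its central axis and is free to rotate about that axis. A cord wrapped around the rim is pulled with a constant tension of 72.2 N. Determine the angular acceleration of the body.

τ = F R = (72.2)(0.376) = 27.15 N·m.
Newton's second law for rotation, τ = Iα, gives α = τ/I = 27.15/2.470 = 10.99 rad/s².

α ≈ 11.0 rad/s²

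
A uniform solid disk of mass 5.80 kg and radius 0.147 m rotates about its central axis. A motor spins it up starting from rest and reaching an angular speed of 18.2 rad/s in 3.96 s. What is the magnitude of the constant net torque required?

τ ≈ 0.288 N·m

I = ½MR² = (1/2)(5.80)(0.147)² = 0.06267 kg·m².
α = Δω/Δt = (18.2 − 0)/3.96 = 4.596 rad/s².
τ = Iα = (0.06267)(4.596) = 0.2880 N·m.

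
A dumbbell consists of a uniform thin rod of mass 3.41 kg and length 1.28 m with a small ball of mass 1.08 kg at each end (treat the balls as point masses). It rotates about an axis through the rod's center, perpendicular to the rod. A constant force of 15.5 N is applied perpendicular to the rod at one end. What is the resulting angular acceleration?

I_rod = (1/12)ML² = (1/12)(3.41)(1.28)² = 0.4656 kg·m².
I_balls = 2·m·(L/2)² = 2(1.08)(0.6400)² = 0.8847 kg·m².
Total I = 1.350 kg·m².
τ = F·(L/2) = (15.5)(0.640) = 9.920 N·m.
α = τ/I = 9.920/1.350 = 7.346 rad/s².

α ≈ 7.35 rad/s²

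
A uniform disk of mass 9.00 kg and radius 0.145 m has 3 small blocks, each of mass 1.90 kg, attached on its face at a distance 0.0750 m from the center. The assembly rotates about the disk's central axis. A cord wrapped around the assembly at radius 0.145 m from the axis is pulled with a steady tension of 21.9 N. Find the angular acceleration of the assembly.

I_disk = ½MR² = ½(9.00)(0.145)² = 0.09461 kg·m².
I_blocks = 3·m·r² = 3(1.90)(0.0750)² = 0.03206 kg·m².
Total I = 0.1267 kg·m².
τ = F r = (21.9)(0.145) = 3.175 N·m.
α = τ/I = 3.175/0.1267 = 25.07 rad/s².

α ≈ 25.1 rad/s²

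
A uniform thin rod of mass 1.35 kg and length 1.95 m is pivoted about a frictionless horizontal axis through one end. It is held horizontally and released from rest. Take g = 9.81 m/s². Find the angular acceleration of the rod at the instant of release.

α ≈ 7.55 rad/s²

About the pivot, I = (1/3)ML² = (1/3)(1.35)(1.95)² = 1.711 kg·m².
The weight acts at the center, a distance L/2 = 0.9750 m from the pivot; τ = Mg(L/2) = 12.91 N·m.
α = τ/I = 12.91/1.711 = 7.546 rad/s².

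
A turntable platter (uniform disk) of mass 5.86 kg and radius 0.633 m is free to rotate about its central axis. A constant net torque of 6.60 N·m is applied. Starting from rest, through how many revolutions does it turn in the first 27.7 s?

I = ½MR² = (1/2)(5.86)(0.633)² = 1.174 kg·m².
α = τ/I = 6.60/1.174 = 5.622 rad/s².
θ = ½αt² = ½(5.622)(27.7)² = 2157 rad.
Revolutions = θ/(2π) = 343.3.

≈ 343 revolutions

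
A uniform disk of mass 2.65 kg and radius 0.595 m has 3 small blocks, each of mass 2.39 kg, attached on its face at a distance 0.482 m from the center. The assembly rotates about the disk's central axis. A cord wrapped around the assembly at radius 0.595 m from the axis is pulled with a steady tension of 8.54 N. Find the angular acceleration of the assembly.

α ≈ 2.38 rad/s²

I_disk = ½MR² = ½(2.65)(0.595)² = 0.4691 kg·m².
I_blocks = 3·m·r² = 3(2.39)(0.482)² = 1.666 kg·m².
Total I = 2.135 kg·m².
τ = F r = (8.54)(0.595) = 5.081 N·m.
α = τ/I = 5.081/2.135 = 2.380 rad/s².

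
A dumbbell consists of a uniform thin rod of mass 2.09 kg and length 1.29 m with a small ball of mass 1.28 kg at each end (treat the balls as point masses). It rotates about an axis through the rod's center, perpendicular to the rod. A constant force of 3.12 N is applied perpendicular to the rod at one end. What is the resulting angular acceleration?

I_rod = (1/12)ML² = (1/12)(2.09)(1.29)² = 0.2898 kg·m².
I_balls = 2·m·(L/2)² = 2(1.28)(0.6450)² = 1.065 kg·m².
Total I = 1.355 kg·m².
τ = F·(L/2) = (3.12)(0.645) = 2.012 N·m.
α = τ/I = 2.012/1.355 = 1.485 rad/s².

α ≈ 1.49 rad/s²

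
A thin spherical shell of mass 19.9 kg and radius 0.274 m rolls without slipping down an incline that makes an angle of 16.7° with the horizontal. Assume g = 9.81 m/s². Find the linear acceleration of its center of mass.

Translation along the incline: Mg sinθ − f = Ma.
Rotation about the center: fR = Iα with I = (2/3)MR². No-slip gives a = αR, so f = (I/R²)a = (2/3)M a.
Substituting: Mg sinθ = (1 + 0.6667)Ma, so a = g sinθ/(1 + 0.6667) = (9.81) sin 16.7° / 1.667 = 1.691 m/s².

a ≈ 1.69 m/s²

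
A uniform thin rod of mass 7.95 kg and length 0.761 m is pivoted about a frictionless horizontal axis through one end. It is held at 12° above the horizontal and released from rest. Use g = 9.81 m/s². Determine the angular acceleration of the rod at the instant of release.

About the pivot, I = (1/3)ML² = (1/3)(7.95)(0.761)² = 1.535 kg·m².
The weight acts at the center, a distance L/2 = 0.3805 m from the pivot; τ = Mg(L/2) cos 12° = 29.03 N·m.
α = τ/I = 29.03/1.535 = 18.91 rad/s².
(Equivalently α = (3g/(2L)) cos 12° = 18.91 rad/s².)

α ≈ 18.9 rad/s²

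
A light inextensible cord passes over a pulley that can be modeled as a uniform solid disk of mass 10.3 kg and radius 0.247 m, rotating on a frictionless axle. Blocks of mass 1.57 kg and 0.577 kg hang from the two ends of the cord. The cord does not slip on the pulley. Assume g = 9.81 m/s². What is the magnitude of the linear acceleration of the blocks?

a ≈ 1.33 m/s²

I = ½MR² = (1/2)(10.3)(0.247)² = 0.3142 kg·m².
Heavier block: m₁g − T₁ = m₁a. Lighter block: T₂ − m₂g = m₂a.
Pulley: (T₁ − T₂)R = Iα = I(a/R), so T₁ − T₂ = (I/R²)a = (1/2)M_p a = 5.150·a.
Adding the three: (m₁ − m₂)g = (m₁ + m₂ + 5.150)a, so a = (1.57 − 0.577)(9.81)/(1.57 + 0.577 + 5.150) = 1.335 m/s².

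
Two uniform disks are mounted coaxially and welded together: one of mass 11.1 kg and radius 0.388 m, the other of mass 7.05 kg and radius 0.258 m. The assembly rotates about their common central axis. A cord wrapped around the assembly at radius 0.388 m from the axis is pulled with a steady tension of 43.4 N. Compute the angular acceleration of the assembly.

I = ½M₁R₁² + ½M₂R₂² = ½(11.1)(0.388)² + ½(7.05)(0.258)² = 1.070 kg·m².
τ = F r = (43.4)(0.388) = 16.84 N·m.
α = τ/I = 16.84/1.070 = 15.74 rad/s².

α ≈ 15.7 rad/s²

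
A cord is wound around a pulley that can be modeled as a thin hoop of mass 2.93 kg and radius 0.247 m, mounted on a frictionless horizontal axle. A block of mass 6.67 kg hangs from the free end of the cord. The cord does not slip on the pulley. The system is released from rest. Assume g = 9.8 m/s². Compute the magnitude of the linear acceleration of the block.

I = MR² = (2.93)(0.247)² = 0.1788 kg·m².
Block: mg − T = ma. Pulley: TR = Iα. No-slip: a = αR, so T = (I/R²)a = 2.930·a.
Then mg = (m + 2.930)a, so a = (6.67)(9.8)/(6.67 + 2.930) = 6.809 m/s².

a ≈ 6.81 m/s²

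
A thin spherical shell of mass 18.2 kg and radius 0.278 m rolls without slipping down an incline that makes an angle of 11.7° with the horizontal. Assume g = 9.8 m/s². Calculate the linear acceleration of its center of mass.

Translation along the incline: Mg sinθ − f = Ma.
Rotation about the center: fR = Iα with I = (2/3)MR². No-slip gives a = αR, so f = (I/R²)a = (2/3)M a.
Substituting: Mg sinθ = (1 + 0.6667)Ma, so a = g sinθ/(1 + 0.6667) = (9.8) sin 11.7° / 1.667 = 1.192 m/s².

a ≈ 1.19 m/s²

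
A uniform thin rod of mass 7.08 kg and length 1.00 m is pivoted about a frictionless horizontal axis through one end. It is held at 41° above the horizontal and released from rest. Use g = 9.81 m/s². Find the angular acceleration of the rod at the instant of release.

α ≈ 11.1 rad/s²

About the pivot, I = (1/3)ML² = (1/3)(7.08)(1.00)² = 2.360 kg·m².
The weight acts at the center, a distance L/2 = 0.5000 m from the pivot; τ = Mg(L/2) cos 41° = 26.21 N·m.
α = τ/I = 26.21/2.360 = 11.11 rad/s².
(Equivalently α = (3g/(2L)) cos 41° = 11.11 rad/s².)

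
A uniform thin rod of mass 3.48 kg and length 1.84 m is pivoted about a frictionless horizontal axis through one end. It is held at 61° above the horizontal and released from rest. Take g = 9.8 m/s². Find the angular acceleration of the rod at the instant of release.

About the pivot, I = (1/3)ML² = (1/3)(3.48)(1.84)² = 3.927 kg·m².
The weight acts at the center, a distance L/2 = 0.9200 m from the pivot; τ = Mg(L/2) cos 61° = 15.21 N·m.
α = τ/I = 15.21/3.927 = 3.873 rad/s².
(Equivalently α = (3g/(2L)) cos 61° = 3.873 rad/s².)

α ≈ 3.87 rad/s²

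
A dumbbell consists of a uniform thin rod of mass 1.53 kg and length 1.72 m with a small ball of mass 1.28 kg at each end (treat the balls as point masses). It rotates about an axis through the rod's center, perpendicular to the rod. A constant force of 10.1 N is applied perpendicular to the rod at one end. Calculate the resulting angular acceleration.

α ≈ 3.83 rad/s²

I_rod = (1/12)ML² = (1/12)(1.53)(1.72)² = 0.3772 kg·m².
I_balls = 2·m·(L/2)² = 2(1.28)(0.8600)² = 1.893 kg·m².
Total I = 2.271 kg·m².
τ = F·(L/2) = (10.1)(0.860) = 8.686 N·m.
α = τ/I = 8.686/2.271 = 3.825 rad/s².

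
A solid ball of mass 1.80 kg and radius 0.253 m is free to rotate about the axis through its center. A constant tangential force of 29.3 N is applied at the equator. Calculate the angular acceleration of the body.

α ≈ 161 rad/s²

I = (2/5)MR² = (2/5)(1.80)(0.253)² = 0.04609 kg·m².
τ = F R = (29.3)(0.253) = 7.413 N·m.
Newton's second law for rotation, τ = Iα, gives α = τ/I = 7.413/0.04609 = 160.8 rad/s².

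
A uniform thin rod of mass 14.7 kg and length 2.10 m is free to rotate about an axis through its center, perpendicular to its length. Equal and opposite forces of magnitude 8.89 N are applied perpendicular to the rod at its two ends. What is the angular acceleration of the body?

α ≈ 3.46 rad/s²

I = (1/12)ML² = (1/12)(14.7)(2.10)² = 5.402 kg·m².
The couple gives τ = F·(L/2) + F·(L/2) = F L = (8.89)(2.10) = 18.67 N·m.
From τ = Iα: α = 18.67/5.402 = 3.456 rad/s².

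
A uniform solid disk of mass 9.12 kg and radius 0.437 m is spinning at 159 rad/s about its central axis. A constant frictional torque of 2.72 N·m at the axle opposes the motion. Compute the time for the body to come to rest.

t ≈ 50.9 s

I = ½MR² = (1/2)(9.12)(0.437)² = 0.8708 kg·m².
The net torque has magnitude 2.72 N·m, opposing ω.
|α| = τ/I = 2.720/0.8708 = 3.123 rad/s² (deceleration).
0 = ω₀ − |α|t ⇒ t = ω₀/|α| = 159/3.123 = 50.90 s.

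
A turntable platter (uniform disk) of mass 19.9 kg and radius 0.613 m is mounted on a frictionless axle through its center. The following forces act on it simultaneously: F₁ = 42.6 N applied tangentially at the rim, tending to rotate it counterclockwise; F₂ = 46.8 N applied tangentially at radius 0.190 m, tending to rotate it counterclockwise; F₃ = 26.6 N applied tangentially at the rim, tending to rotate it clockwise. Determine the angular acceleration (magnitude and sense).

I = ½MR² = (1/2)(19.9)(0.613)² = 3.739 kg·m².
Taking counterclockwise as positive: τ₁ = +(42.6)(0.613) = +26.11 N·m; τ₂ = +(46.8)(0.190) = +8.892 N·m; τ₃ = −(26.6)(0.613) = −16.31 N·m.
Net torque τ = 18.70 N·m.
α = τ/I = 18.70/3.739 = 5.001 rad/s².

α ≈ 5.00 rad/s², counterclockwise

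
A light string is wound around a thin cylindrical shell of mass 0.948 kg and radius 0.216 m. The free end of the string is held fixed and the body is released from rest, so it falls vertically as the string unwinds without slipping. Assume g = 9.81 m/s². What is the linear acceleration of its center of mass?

a ≈ 4.91 m/s²

Translation: Mg − T = Ma. Rotation about the center: TR = Iα with I = MR².
With a = αR: T = (I/R²)a = M a, so Mg = (1 + 1.000)Ma.
a = g/(1 + 1.000) = 9.81/2.000 = 4.905 m/s².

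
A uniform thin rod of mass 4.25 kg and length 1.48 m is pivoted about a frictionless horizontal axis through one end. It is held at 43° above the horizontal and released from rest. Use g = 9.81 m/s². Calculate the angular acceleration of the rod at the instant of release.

α ≈ 7.27 rad/s²

About the pivot, I = (1/3)ML² = (1/3)(4.25)(1.48)² = 3.103 kg·m².
The weight acts at the center, a distance L/2 = 0.7400 m from the pivot; τ = Mg(L/2) cos 43° = 22.56 N·m.
α = τ/I = 22.56/3.103 = 7.272 rad/s².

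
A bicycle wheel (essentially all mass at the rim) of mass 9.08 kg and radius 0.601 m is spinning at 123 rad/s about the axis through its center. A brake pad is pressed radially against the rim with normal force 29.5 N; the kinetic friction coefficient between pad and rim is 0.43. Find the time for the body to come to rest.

I = MR² = (9.08)(0.601)² = 3.280 kg·m².
Friction force f = μN = (0.43)(29.5) = 12.69 N at the rim; torque magnitude τ = fR = 7.624 N·m, opposing ω.
|α| = τ/I = 7.624/3.280 = 2.325 rad/s² (deceleration).
0 = ω₀ − |α|t ⇒ t = ω₀/|α| = 123/2.325 = 52.91 s.

t ≈ 52.9 s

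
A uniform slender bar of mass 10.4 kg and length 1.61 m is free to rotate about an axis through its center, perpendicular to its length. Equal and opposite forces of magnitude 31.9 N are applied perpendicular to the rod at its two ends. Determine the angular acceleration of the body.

α ≈ 22.9 rad/s²

I = (1/12)ML² = (1/12)(10.4)(1.61)² = 2.246 kg·m².
The couple gives τ = F·(L/2) + F·(L/2) = F L = (31.9)(1.61) = 51.36 N·m.
From τ = Iα: α = 51.36/2.246 = 22.86 rad/s².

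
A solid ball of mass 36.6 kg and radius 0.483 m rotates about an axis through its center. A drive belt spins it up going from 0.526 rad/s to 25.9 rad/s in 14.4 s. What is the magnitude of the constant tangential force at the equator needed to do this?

F ≈ 12.5 N

I = (2/5)MR² = (2/5)(36.6)(0.483)² = 3.415 kg·m².
α = Δω/Δt = (25.9 − 0.526)/14.4 = 1.762 rad/s².
The required torque is τ = Iα = (3.415)(1.762) = 6.018 N·m.
A tangential force at the equator gives τ = FR, so F = τ/R = 6.018/0.483 = 12.46 N.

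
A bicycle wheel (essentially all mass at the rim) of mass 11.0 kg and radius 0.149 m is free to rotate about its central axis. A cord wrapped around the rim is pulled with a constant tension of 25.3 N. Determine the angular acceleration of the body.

α ≈ 15.4 rad/s²

I = MR² = (11.0)(0.149)² = 0.2442 kg·m².
τ = F R = (25.3)(0.149) = 3.770 N·m.
From τ = Iα: α = 3.770/0.2442 = 15.44 rad/s².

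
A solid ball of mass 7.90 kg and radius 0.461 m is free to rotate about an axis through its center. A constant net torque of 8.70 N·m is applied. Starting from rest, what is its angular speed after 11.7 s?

ω ≈ 152 rad/s

I = (2/5)MR² = (2/5)(7.90)(0.461)² = 0.6716 kg·m².
α = τ/I = 8.70/0.6716 = 12.95 rad/s².
ω = ω₀ + αt = 0 + (12.95)(11.7) = 151.6 rad/s.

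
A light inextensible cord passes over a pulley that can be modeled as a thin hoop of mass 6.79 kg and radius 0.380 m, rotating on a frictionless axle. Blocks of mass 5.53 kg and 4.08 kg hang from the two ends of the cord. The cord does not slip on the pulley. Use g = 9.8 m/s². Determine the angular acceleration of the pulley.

I = MR² = (6.79)(0.380)² = 0.9805 kg·m².
Heavier block: m₁g − T₁ = m₁a. Lighter block: T₂ − m₂g = m₂a.
Pulley: (T₁ − T₂)R = Iα = I(a/R), so T₁ − T₂ = (I/R²)a = 1·M_p a = 6.790·a.
Adding the three: (m₁ − m₂)g = (m₁ + m₂ + 6.790)a, so a = (5.53 − 4.08)(9.8)/(5.53 + 4.08 + 6.790) = 0.8665 m/s².
α = a/R = 0.8665/0.380 = 2.280 rad/s².

α ≈ 2.28 rad/s²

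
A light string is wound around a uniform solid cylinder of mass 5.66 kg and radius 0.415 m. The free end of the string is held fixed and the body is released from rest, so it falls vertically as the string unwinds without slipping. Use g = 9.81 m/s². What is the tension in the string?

T ≈ 18.5 N

Translation: Mg − T = Ma. Rotation about the center: TR = Iα with I = ½MR².
With a = αR: T = (I/R²)a = (1/2)M a, so Mg = (1 + 0.5000)Ma.
a = g/(1 + 0.5000) = 9.81/1.500 = 6.540 m/s².
T = 0.5000·M·a = (0.5000)(5.66)(6.540) = 18.51 N.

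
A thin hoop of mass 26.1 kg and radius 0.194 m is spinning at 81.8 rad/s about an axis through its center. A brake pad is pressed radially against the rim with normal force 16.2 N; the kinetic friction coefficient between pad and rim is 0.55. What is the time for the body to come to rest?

t ≈ 46.5 s

I = MR² = (26.1)(0.194)² = 0.9823 kg·m².
Friction force f = μN = (0.55)(16.2) = 8.910 N at the rim; torque magnitude τ = fR = 1.729 N·m, opposing ω.
|α| = τ/I = 1.729/0.9823 = 1.760 rad/s² (deceleration).
0 = ω₀ − |α|t ⇒ t = ω₀/|α| = 81.8/1.760 = 46.49 s.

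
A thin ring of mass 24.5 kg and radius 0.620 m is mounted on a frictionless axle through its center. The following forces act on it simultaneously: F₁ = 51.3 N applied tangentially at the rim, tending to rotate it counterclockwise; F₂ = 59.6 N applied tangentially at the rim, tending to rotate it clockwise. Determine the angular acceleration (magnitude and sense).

I = MR² = (24.5)(0.620)² = 9.418 kg·m².
Taking counterclockwise as positive: τ₁ = +(51.3)(0.620) = +31.81 N·m; τ₂ = −(59.6)(0.620) = −36.95 N·m.
Net torque τ = -5.146 N·m.
α = τ/I = -5.146/9.418 = -0.5464 rad/s².

α ≈ 0.546 rad/s², clockwise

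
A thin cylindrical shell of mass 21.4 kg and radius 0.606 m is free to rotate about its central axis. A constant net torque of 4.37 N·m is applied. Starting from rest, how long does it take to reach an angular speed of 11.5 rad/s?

I = MR² = (21.4)(0.606)² = 7.859 kg·m².
α = τ/I = 4.37/7.859 = 0.5561 rad/s².
ω = αt ⇒ t = ω/α = 11.5/0.5561 = 20.68 s.

t ≈ 20.7 s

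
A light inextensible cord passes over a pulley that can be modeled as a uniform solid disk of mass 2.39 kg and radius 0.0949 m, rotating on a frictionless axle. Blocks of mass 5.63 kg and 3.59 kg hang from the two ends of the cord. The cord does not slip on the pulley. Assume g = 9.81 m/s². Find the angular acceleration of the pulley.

I = ½MR² = (1/2)(2.39)(0.0949)² = 0.01076 kg·m².
Heavier block: m₁g − T₁ = m₁a. Lighter block: T₂ − m₂g = m₂a.
Pulley: (T₁ − T₂)R = Iα = I(a/R), so T₁ − T₂ = (I/R²)a = (1/2)M_p a = 1.195·a.
Adding the three: (m₁ − m₂)g = (m₁ + m₂ + 1.195)a, so a = (5.63 − 3.59)(9.81)/(5.63 + 3.59 + 1.195) = 1.921 m/s².
α = a/R = 1.921/0.0949 = 20.25 rad/s².

α ≈ 20.2 rad/s²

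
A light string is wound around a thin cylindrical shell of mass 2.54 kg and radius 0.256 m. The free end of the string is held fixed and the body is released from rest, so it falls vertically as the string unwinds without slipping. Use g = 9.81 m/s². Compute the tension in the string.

Translation: Mg − T = Ma. Rotation about the center: TR = Iα with I = MR².
With a = αR: T = (I/R²)a = M a, so Mg = (1 + 1.000)Ma.
a = g/(1 + 1.000) = 9.81/2.000 = 4.905 m/s².
T = 1.000·M·a = (1.000)(2.54)(4.905) = 12.46 N.

T ≈ 12.5 N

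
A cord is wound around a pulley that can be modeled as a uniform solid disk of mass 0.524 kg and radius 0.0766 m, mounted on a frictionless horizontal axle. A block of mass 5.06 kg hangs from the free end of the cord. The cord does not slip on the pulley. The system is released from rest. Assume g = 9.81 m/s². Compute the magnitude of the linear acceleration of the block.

I = ½MR² = (1/2)(0.524)(0.0766)² = 0.001537 kg·m².
Block: mg − T = ma. Pulley: TR = Iα. No-slip: a = αR, so T = (I/R²)a = 0.2620·a.
Then mg = (m + 0.2620)a, so a = (5.06)(9.81)/(5.06 + 0.2620) = 9.327 m/s².

a ≈ 9.33 m/s²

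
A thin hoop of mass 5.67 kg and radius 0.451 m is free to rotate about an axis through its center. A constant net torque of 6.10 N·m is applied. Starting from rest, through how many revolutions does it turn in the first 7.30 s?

I = MR² = (5.67)(0.451)² = 1.153 kg·m².
α = τ/I = 6.10/1.153 = 5.289 rad/s².
θ = ½αt² = ½(5.289)(7.30)² = 140.9 rad.
Revolutions = θ/(2π) = 22.43.

≈ 22.4 revolutions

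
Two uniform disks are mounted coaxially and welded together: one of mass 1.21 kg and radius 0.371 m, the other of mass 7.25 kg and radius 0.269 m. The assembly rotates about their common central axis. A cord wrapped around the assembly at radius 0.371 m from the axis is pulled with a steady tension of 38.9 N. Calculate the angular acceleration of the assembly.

α ≈ 41.8 rad/s²

I = ½M₁R₁² + ½M₂R₂² = ½(1.21)(0.371)² + ½(7.25)(0.269)² = 0.3456 kg·m².
τ = F r = (38.9)(0.371) = 14.43 N·m.
α = τ/I = 14.43/0.3456 = 41.76 rad/s².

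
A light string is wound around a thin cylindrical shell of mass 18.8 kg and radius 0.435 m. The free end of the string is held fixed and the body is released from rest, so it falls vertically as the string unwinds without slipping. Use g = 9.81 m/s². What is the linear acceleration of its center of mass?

a ≈ 4.91 m/s²

Translation: Mg − T = Ma. Rotation about the center: TR = Iα with I = MR².
With a = αR: T = (I/R²)a = M a, so Mg = (1 + 1.000)Ma.
a = g/(1 + 1.000) = 9.81/2.000 = 4.905 m/s².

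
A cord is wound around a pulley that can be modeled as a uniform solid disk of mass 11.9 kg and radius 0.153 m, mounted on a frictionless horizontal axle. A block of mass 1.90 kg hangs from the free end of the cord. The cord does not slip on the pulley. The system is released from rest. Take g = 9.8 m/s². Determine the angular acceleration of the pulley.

α ≈ 15.5 rad/s²

I = ½MR² = (1/2)(11.9)(0.153)² = 0.1393 kg·m².
Block: mg − T = ma. Pulley: TR = Iα. No-slip: a = αR, so T = (I/R²)a = 5.950·a.
Then mg = (m + 5.950)a, so a = (1.90)(9.8)/(1.90 + 5.950) = 2.372 m/s².
α = a/R = 2.372/0.153 = 15.50 rad/s².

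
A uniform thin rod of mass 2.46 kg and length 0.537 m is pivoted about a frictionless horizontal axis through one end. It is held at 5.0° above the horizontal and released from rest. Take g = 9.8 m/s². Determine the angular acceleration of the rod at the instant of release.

α ≈ 27.3 rad/s²

About the pivot, I = (1/3)ML² = (1/3)(2.46)(0.537)² = 0.2365 kg·m².
The weight acts at the center, a distance L/2 = 0.2685 m from the pivot; τ = Mg(L/2) cos 5.0° = 6.448 N·m.
α = τ/I = 6.448/0.2365 = 27.27 rad/s².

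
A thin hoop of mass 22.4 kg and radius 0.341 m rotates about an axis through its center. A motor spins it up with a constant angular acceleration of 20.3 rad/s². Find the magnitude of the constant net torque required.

I = MR² = (22.4)(0.341)² = 2.605 kg·m².
τ = Iα = (2.605)(20.30) = 52.88 N·m.

τ ≈ 52.9 N·m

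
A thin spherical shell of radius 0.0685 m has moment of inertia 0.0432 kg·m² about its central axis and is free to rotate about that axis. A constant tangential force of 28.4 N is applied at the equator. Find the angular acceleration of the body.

τ = F R = (28.4)(0.0685) = 1.945 N·m.
From τ = Iα: α = 1.945/0.04320 = 45.03 rad/s².

α ≈ 45.0 rad/s²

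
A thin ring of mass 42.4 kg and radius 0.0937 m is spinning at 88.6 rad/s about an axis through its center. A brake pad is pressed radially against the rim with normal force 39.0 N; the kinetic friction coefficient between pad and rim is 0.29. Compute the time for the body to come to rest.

I = MR² = (42.4)(0.0937)² = 0.3723 kg·m².
Friction force f = μN = (0.29)(39.0) = 11.31 N at the rim; torque magnitude τ = fR = 1.060 N·m, opposing ω.
|α| = τ/I = 1.060/0.3723 = 2.847 rad/s² (deceleration).
0 = ω₀ − |α|t ⇒ t = ω₀/|α| = 88.6/2.847 = 31.12 s.

t ≈ 31.1 s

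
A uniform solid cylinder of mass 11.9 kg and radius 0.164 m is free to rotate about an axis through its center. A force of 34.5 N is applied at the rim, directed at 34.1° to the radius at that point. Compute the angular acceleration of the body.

α ≈ 19.8 rad/s²

I = ½MR² = (1/2)(11.9)(0.164)² = 0.1600 kg·m².
Only the tangential component produces torque: τ = F R sinθ = (34.5)(0.164) sin 34.1° = 3.172 N·m.
From τ = Iα: α = 3.172/0.1600 = 19.82 rad/s².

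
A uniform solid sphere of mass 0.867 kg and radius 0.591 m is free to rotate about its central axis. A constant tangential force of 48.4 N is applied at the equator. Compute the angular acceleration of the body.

I = (2/5)MR² = (2/5)(0.867)(0.591)² = 0.1211 kg·m².
τ = F R = (48.4)(0.591) = 28.60 N·m.
From τ = Iα: α = 28.60/0.1211 = 236.1 rad/s².

α ≈ 236 rad/s²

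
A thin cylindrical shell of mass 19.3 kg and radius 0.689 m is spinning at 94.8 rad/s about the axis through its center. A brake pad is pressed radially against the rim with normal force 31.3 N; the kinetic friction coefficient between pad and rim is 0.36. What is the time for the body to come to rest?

I = MR² = (19.3)(0.689)² = 9.162 kg·m².
Friction force f = μN = (0.36)(31.3) = 11.27 N at the rim; torque magnitude τ = fR = 7.764 N·m, opposing ω.
|α| = τ/I = 7.764/9.162 = 0.8474 rad/s² (deceleration).
0 = ω₀ − |α|t ⇒ t = ω₀/|α| = 94.8/0.8474 = 111.9 s.

t ≈ 112 s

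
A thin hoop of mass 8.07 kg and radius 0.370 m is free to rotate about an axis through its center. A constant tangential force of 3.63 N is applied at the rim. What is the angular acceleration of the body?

I = MR² = (8.07)(0.370)² = 1.105 kg·m².
τ = F R = (3.63)(0.370) = 1.343 N·m.
Newton's second law for rotation, τ = Iα, gives α = τ/I = 1.343/1.105 = 1.216 rad/s².

α ≈ 1.22 rad/s²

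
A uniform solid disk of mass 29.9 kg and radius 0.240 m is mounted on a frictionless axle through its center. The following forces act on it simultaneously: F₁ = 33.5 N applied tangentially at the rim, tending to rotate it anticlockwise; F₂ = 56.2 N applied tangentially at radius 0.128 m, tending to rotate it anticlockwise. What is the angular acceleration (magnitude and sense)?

α ≈ 17.7 rad/s², anticlockwise

I = ½MR² = (1/2)(29.9)(0.240)² = 0.8611 kg·m².
Taking anticlockwise as positive: τ₁ = +(33.5)(0.240) = +8.040 N·m; τ₂ = +(56.2)(0.128) = +7.194 N·m.
Net torque τ = 15.23 N·m.
α = τ/I = 15.23/0.8611 = 17.69 rad/s².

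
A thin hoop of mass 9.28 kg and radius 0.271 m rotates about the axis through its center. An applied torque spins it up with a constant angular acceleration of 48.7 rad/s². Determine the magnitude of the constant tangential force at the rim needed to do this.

F ≈ 122 N

I = MR² = (9.28)(0.271)² = 0.6815 kg·m².
The required torque is τ = Iα = (0.6815)(48.70) = 33.19 N·m.
A tangential force at the rim gives τ = FR, so F = τ/R = 33.19/0.271 = 122.5 N.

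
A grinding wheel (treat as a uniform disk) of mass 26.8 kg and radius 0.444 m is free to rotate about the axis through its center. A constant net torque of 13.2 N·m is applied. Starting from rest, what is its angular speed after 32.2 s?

ω ≈ 161 rad/s

I = ½MR² = (1/2)(26.8)(0.444)² = 2.642 kg·m².
α = τ/I = 13.2/2.642 = 4.997 rad/s².
ω = ω₀ + αt = 0 + (4.997)(32.2) = 160.9 rad/s.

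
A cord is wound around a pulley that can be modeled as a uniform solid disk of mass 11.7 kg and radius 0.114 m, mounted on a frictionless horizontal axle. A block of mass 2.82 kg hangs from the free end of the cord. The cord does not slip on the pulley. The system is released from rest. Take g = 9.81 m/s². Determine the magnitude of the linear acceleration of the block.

I = ½MR² = (1/2)(11.7)(0.114)² = 0.07603 kg·m².
Block: mg − T = ma. Pulley: TR = Iα. No-slip: a = αR, so T = (I/R²)a = 5.850·a.
Then mg = (m + 5.850)a, so a = (2.82)(9.81)/(2.82 + 5.850) = 3.191 m/s².

a ≈ 3.19 m/s²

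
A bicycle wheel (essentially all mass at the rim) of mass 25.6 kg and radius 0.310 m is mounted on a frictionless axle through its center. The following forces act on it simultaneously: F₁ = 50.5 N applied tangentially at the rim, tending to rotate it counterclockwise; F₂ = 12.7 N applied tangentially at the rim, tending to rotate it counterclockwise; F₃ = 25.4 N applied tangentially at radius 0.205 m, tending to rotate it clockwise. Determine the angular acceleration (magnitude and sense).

I = MR² = (25.6)(0.310)² = 2.460 kg·m².
Taking counterclockwise as positive: τ₁ = +(50.5)(0.310) = +15.65 N·m; τ₂ = +(12.7)(0.310) = +3.937 N·m; τ₃ = −(25.4)(0.205) = −5.207 N·m.
Net torque τ = 14.38 N·m.
α = τ/I = 14.38/2.460 = 5.847 rad/s².

α ≈ 5.85 rad/s², counterclockwise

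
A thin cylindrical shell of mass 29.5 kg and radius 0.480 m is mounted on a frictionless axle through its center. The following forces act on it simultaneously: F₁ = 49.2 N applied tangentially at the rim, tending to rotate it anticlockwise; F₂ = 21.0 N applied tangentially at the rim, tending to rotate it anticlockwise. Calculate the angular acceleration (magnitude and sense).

I = MR² = (29.5)(0.480)² = 6.797 kg·m².
Taking anticlockwise as positive: τ₁ = +(49.2)(0.480) = +23.62 N·m; τ₂ = +(21.0)(0.480) = +10.08 N·m.
Net torque τ = 33.70 N·m.
α = τ/I = 33.70/6.797 = 4.958 rad/s².

α ≈ 4.96 rad/s², anticlockwise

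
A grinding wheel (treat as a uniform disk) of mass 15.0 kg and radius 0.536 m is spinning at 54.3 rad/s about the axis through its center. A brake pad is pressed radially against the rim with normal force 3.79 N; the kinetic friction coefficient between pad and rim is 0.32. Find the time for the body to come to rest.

I = ½MR² = (1/2)(15.0)(0.536)² = 2.155 kg·m².
Friction force f = μN = (0.32)(3.79) = 1.213 N at the rim; torque magnitude τ = fR = 0.6501 N·m, opposing ω.
|α| = τ/I = 0.6501/2.155 = 0.3017 rad/s² (deceleration).
0 = ω₀ − |α|t ⇒ t = ω₀/|α| = 54.3/0.3017 = 180.0 s.

t ≈ 180 s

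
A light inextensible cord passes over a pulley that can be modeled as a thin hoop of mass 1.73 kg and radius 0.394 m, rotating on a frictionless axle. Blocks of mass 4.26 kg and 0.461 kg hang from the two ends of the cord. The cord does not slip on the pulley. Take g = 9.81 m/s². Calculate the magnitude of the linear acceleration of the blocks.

a ≈ 5.78 m/s²

I = MR² = (1.73)(0.394)² = 0.2686 kg·m².
Heavier block: m₁g − T₁ = m₁a. Lighter block: T₂ − m₂g = m₂a.
Pulley: (T₁ − T₂)R = Iα = I(a/R), so T₁ − T₂ = (I/R²)a = 1·M_p a = 1.730·a.
Adding the three: (m₁ − m₂)g = (m₁ + m₂ + 1.730)a, so a = (4.26 − 0.461)(9.81)/(4.26 + 0.461 + 1.730) = 5.777 m/s².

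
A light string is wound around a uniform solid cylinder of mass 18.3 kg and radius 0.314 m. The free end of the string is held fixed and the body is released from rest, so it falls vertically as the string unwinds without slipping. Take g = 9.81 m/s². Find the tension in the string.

T ≈ 59.8 N

Translation: Mg − T = Ma. Rotation about the center: TR = Iα with I = ½MR².
With a = αR: T = (I/R²)a = (1/2)M a, so Mg = (1 + 0.5000)Ma.
a = g/(1 + 0.5000) = 9.81/1.500 = 6.540 m/s².
T = 0.5000·M·a = (0.5000)(18.3)(6.540) = 59.84 N.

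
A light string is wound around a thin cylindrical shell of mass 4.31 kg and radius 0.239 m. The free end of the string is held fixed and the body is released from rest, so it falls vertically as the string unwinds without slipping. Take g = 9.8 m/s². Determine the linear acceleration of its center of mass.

a ≈ 4.90 m/s²

Translation: Mg − T = Ma. Rotation about the center: TR = Iα with I = MR².
With a = αR: T = (I/R²)a = M a, so Mg = (1 + 1.000)Ma.
a = g/(1 + 1.000) = 9.8/2.000 = 4.900 m/s².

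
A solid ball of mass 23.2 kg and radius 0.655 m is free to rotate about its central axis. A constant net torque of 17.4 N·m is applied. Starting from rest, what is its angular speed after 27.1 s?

ω ≈ 118 rad/s

I = (2/5)MR² = (2/5)(23.2)(0.655)² = 3.981 kg·m².
α = τ/I = 17.4/3.981 = 4.370 rad/s².
ω = ω₀ + αt = 0 + (4.370)(27.1) = 118.4 rad/s.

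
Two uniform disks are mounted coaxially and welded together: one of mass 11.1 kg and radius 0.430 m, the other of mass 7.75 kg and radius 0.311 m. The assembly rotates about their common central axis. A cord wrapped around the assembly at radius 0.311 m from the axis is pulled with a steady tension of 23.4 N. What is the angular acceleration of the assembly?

α ≈ 5.19 rad/s²

I = ½M₁R₁² + ½M₂R₂² = ½(11.1)(0.430)² + ½(7.75)(0.311)² = 1.401 kg·m².
τ = F r = (23.4)(0.311) = 7.277 N·m.
α = τ/I = 7.277/1.401 = 5.194 rad/s².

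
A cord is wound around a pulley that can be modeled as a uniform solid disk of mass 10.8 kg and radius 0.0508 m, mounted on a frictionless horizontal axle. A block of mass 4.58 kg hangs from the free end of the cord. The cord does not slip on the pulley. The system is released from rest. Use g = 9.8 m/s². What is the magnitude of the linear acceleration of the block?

a ≈ 4.50 m/s²

I = ½MR² = (1/2)(10.8)(0.0508)² = 0.01394 kg·m².
Block: mg − T = ma. Pulley: TR = Iα. No-slip: a = αR, so T = (I/R²)a = 5.400·a.
Then mg = (m + 5.400)a, so a = (4.58)(9.8)/(4.58 + 5.400) = 4.497 m/s².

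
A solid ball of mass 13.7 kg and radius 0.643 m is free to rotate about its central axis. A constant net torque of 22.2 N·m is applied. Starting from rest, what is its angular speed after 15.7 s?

I = (2/5)MR² = (2/5)(13.7)(0.643)² = 2.266 kg·m².
α = τ/I = 22.2/2.266 = 9.798 rad/s².
ω = ω₀ + αt = 0 + (9.798)(15.7) = 153.8 rad/s.

ω ≈ 154 rad/s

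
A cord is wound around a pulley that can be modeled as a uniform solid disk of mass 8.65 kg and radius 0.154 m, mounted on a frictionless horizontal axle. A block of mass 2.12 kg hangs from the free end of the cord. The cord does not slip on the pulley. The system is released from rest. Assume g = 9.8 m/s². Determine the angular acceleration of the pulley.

α ≈ 20.9 rad/s²

I = ½MR² = (1/2)(8.65)(0.154)² = 0.1026 kg·m².
Block: mg − T = ma. Pulley: TR = Iα. No-slip: a = αR, so T = (I/R²)a = 4.325·a.
Then mg = (m + 4.325)a, so a = (2.12)(9.8)/(2.12 + 4.325) = 3.224 m/s².
α = a/R = 3.224/0.154 = 20.93 rad/s².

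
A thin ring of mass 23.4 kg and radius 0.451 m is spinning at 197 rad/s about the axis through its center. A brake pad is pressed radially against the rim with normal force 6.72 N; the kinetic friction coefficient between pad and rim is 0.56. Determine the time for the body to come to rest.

t ≈ 552 s

I = MR² = (23.4)(0.451)² = 4.760 kg·m².
Friction force f = μN = (0.56)(6.72) = 3.763 N at the rim; torque magnitude τ = fR = 1.697 N·m, opposing ω.
|α| = τ/I = 1.697/4.760 = 0.3566 rad/s² (deceleration).
0 = ω₀ − |α|t ⇒ t = ω₀/|α| = 197/0.3566 = 552.5 s.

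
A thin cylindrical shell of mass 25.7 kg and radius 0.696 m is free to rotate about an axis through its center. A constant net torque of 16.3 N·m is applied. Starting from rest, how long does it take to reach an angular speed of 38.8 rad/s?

I = MR² = (25.7)(0.696)² = 12.45 kg·m².
α = τ/I = 16.3/12.45 = 1.309 rad/s².
ω = αt ⇒ t = ω/α = 38.8/1.309 = 29.63 s.

t ≈ 29.6 s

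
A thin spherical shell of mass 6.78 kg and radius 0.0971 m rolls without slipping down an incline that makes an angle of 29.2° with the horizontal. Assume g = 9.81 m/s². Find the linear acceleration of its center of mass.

Translation along the incline: Mg sinθ − f = Ma.
Rotation about the center: fR = Iα with I = (2/3)MR². No-slip gives a = αR, so f = (I/R²)a = (2/3)M a.
Substituting: Mg sinθ = (1 + 0.6667)Ma, so a = g sinθ/(1 + 0.6667) = (9.81) sin 29.2° / 1.667 = 2.872 m/s².

a ≈ 2.87 m/s²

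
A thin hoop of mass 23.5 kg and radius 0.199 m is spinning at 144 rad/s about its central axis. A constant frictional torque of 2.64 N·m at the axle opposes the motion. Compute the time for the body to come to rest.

t ≈ 50.8 s

I = MR² = (23.5)(0.199)² = 0.9306 kg·m².
The net torque has magnitude 2.64 N·m, opposing ω.
|α| = τ/I = 2.640/0.9306 = 2.837 rad/s² (deceleration).
0 = ω₀ − |α|t ⇒ t = ω₀/|α| = 144/2.837 = 50.76 s.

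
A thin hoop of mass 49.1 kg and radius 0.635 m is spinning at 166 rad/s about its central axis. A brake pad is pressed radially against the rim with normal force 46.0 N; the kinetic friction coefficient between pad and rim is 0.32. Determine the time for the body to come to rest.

I = MR² = (49.1)(0.635)² = 19.80 kg·m².
Friction force f = μN = (0.32)(46.0) = 14.72 N at the rim; torque magnitude τ = fR = 9.347 N·m, opposing ω.
|α| = τ/I = 9.347/19.80 = 0.4721 rad/s² (deceleration).
0 = ω₀ − |α|t ⇒ t = ω₀/|α| = 166/0.4721 = 351.6 s.

t ≈ 352 s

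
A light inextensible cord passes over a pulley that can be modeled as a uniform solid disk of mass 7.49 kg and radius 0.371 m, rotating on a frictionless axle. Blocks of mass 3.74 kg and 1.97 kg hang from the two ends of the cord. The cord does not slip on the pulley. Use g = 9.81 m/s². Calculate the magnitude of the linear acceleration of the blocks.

a ≈ 1.84 m/s²

I = ½MR² = (1/2)(7.49)(0.371)² = 0.5155 kg·m².
Heavier block: m₁g − T₁ = m₁a. Lighter block: T₂ − m₂g = m₂a.
Pulley: (T₁ − T₂)R = Iα = I(a/R), so T₁ − T₂ = (I/R²)a = (1/2)M_p a = 3.745·a.
Adding the three: (m₁ − m₂)g = (m₁ + m₂ + 3.745)a, so a = (3.74 − 1.97)(9.81)/(3.74 + 1.97 + 3.745) = 1.836 m/s².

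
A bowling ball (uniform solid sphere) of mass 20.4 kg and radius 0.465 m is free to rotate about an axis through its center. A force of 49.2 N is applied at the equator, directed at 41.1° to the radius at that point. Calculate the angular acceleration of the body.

I = (2/5)MR² = (2/5)(20.4)(0.465)² = 1.764 kg·m².
Only the tangential component produces torque: τ = F R sinθ = (49.2)(0.465) sin 41.1° = 15.04 N·m.
Newton's second law for rotation, τ = Iα, gives α = τ/I = 15.04/1.764 = 8.524 rad/s².

α ≈ 8.52 rad/s²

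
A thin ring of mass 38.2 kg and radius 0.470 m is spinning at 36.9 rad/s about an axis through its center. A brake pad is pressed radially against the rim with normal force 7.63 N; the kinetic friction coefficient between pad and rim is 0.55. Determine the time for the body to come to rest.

t ≈ 158 s

I = MR² = (38.2)(0.470)² = 8.438 kg·m².
Friction force f = μN = (0.55)(7.63) = 4.197 N at the rim; torque magnitude τ = fR = 1.972 N·m, opposing ω.
|α| = τ/I = 1.972/8.438 = 0.2337 rad/s² (deceleration).
0 = ω₀ − |α|t ⇒ t = ω₀/|α| = 36.9/0.2337 = 157.9 s.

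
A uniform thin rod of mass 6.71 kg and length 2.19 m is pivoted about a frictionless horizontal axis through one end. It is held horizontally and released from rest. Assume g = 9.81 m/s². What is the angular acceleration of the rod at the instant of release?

α ≈ 6.72 rad/s²

About the pivot, I = (1/3)ML² = (1/3)(6.71)(2.19)² = 10.73 kg·m².
The weight acts at the center, a distance L/2 = 1.095 m from the pivot; τ = Mg(L/2) = 72.08 N·m.
α = τ/I = 72.08/10.73 = 6.719 rad/s².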